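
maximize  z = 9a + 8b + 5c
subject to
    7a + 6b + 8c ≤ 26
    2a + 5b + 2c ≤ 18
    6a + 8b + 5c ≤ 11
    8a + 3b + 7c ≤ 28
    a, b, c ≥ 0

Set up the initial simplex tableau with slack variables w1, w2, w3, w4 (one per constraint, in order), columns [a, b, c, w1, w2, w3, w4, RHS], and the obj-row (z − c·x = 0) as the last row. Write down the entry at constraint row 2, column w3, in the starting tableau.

0

Slack w3 belongs to constraint 3; its column is the unit vector e_3, so the entry in row 2 is 0.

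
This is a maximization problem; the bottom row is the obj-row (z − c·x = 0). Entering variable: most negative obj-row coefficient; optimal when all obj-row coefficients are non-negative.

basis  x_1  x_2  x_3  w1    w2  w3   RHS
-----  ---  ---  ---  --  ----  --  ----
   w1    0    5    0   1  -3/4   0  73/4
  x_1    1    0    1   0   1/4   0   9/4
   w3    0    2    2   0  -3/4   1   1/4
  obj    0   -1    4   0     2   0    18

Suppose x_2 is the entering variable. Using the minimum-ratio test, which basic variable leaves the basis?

Column x_2 entries and ratios — w1: (73/4)/5 = 73/20; x_1: 0 ≤ 0, skip; w3: (1/4)/2 = 1/8.
Smallest ratio is 1/8 in the row of w3, so w3 leaves.

w3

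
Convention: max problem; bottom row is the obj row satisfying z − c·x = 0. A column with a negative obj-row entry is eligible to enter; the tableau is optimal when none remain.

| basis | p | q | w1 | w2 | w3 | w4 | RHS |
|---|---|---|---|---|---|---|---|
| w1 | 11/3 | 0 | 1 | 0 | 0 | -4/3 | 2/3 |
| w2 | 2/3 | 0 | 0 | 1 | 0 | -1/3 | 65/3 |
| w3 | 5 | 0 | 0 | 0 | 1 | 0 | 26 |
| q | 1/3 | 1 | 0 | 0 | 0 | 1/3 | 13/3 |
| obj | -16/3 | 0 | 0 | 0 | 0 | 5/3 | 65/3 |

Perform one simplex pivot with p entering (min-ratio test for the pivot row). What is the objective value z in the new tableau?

Ratio test on column p — row 1: (2/3)/(11/3) = 2/11; row 2: (65/3)/(2/3) = 65/2; row 3: 26/5 = 26/5; row 4: (13/3)/(1/3) = 13. Minimum is 2/11 at row 1 (w1 leaves); pivot element 11/3.
Pivot on row 1; the obj-row RHS becomes 65/3 − (-16/3)·(2/11) = 249/11.

249/11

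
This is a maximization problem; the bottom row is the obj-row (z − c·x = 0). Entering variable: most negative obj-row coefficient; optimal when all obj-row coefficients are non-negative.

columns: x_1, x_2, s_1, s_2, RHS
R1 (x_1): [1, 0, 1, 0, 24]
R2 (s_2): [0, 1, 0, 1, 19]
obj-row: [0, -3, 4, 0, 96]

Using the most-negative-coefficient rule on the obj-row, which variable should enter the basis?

Negative obj-row entries: x_2: -3.
The most negative is -3 in column x_2, so x_2 enters.

x_2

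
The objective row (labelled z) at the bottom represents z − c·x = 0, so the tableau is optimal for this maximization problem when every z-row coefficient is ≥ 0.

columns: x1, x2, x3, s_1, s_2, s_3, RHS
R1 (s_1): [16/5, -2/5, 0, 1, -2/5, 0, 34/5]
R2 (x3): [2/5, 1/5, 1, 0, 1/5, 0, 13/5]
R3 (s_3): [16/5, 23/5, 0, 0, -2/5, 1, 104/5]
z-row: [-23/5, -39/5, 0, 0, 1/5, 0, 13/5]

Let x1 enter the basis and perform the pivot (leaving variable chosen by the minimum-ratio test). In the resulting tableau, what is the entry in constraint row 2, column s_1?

Ratio test on column x1 — row 1: (34/5)/(16/5) = 17/8; row 2: (13/5)/(2/5) = 13/2; row 3: (104/5)/(16/5) = 13/2. Minimum is 17/8 at row 1 (s_1 leaves); pivot element 16/5.
Divide row 1 by 16/5; eliminate column x1 from the other rows.
Row 2 update in column s_1: 0 − (2/5)·(5/16) = -1/8.

-1/8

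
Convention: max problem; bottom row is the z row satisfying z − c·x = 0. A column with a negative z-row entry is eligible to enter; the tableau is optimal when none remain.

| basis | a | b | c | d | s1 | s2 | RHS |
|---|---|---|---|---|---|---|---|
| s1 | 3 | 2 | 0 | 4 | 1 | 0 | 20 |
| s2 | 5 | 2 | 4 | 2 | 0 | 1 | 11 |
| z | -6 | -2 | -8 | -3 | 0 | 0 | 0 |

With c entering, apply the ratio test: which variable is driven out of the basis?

Column c entries and ratios — s1: 0 ≤ 0, skip; s2: 11/4 = 11/4.
Smallest ratio is 11/4 in the row of s2, so s2 leaves.

s2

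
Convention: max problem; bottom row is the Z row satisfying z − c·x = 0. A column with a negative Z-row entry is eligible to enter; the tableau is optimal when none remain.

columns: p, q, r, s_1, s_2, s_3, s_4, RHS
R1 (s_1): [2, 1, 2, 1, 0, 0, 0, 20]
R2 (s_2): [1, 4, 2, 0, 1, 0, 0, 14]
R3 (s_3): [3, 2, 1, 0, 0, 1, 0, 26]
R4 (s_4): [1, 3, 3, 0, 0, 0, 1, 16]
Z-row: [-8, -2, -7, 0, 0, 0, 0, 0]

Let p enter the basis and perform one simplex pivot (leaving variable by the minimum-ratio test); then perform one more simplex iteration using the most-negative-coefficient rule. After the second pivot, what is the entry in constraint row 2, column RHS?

2

Ratio test on column p — row 1: 20/2 = 10; row 2: 14/1 = 14; row 3: 26/3 = 26/3; row 4: 16/1 = 16. Minimum is 26/3 at row 3 (s_3 leaves); pivot element 3.
Divide row 3 by 3; eliminate column p from the other rows.
Second iteration: most negative Z-row entry is -13/3 in column r, so r enters.
Ratio test on column r — row 1: (8/3)/(4/3) = 2; row 2: (16/3)/(5/3) = 16/5; row 3: (26/3)/(1/3) = 26; row 4: (22/3)/(8/3) = 11/4. Minimum is 2 at row 1 (s_1 leaves); pivot element 4/3.
Divide row 1 by 4/3; eliminate column r from the other rows.
After both pivots, the entry at constraint row 2, column RHS is 2.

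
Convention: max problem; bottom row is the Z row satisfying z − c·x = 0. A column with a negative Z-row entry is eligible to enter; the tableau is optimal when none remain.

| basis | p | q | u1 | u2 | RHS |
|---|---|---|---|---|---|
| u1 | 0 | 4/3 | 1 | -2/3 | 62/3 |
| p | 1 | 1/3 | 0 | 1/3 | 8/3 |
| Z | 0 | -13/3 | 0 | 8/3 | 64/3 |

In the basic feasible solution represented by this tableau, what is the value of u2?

0

u2 is not in the basis, so in the current basic feasible solution u2 = 0.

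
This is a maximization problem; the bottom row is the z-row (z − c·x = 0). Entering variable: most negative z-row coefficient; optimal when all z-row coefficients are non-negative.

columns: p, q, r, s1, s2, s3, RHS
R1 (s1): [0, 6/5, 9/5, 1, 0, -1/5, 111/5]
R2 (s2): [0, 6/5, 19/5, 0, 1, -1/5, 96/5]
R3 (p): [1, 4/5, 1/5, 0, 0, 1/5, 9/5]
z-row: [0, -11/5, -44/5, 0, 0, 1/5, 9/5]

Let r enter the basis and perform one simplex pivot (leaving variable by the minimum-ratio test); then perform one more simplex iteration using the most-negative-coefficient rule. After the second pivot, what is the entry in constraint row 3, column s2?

-1/4

Ratio test on column r — row 1: (111/5)/(9/5) = 37/3; row 2: (96/5)/(19/5) = 96/19; row 3: (9/5)/(1/5) = 9. Minimum is 96/19 at row 2 (s2 leaves); pivot element 19/5.
Divide row 2 by 19/5; eliminate column r from the other rows.
Second iteration: most negative z-row entry is -5/19 in column s3, so s3 enters.
Ratio test on column s3 — row 1: entry -2/19 ≤ 0; row 2: entry -1/19 ≤ 0; row 3: (15/19)/(4/19) = 15/4. Minimum is 15/4 at row 3 (p leaves); pivot element 4/19.
Divide row 3 by 4/19; eliminate column s3 from the other rows.
After both pivots, the entry at constraint row 3, column s2 is -1/4.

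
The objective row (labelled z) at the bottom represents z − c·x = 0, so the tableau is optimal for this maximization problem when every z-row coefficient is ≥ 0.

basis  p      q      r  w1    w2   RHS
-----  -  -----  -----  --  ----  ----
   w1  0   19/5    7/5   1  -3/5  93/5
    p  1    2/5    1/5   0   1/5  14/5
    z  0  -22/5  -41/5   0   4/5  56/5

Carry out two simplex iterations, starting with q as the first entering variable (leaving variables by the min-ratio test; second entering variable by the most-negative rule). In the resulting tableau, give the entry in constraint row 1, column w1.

5/7

Ratio test on column q — row 1: (93/5)/(19/5) = 93/19; row 2: (14/5)/(2/5) = 7. Minimum is 93/19 at row 1 (w1 leaves); pivot element 19/5.
Divide row 1 by 19/5; eliminate column q from the other rows.
Second iteration: most negative z-row entry is -125/19 in column r, so r enters.
Ratio test on column r — row 1: (93/19)/(7/19) = 93/7; row 2: (16/19)/(1/19) = 16. Minimum is 93/7 at row 1 (q leaves); pivot element 7/19.
Divide row 1 by 7/19; eliminate column r from the other rows.
After both pivots, the entry at constraint row 1, column w1 is 5/7.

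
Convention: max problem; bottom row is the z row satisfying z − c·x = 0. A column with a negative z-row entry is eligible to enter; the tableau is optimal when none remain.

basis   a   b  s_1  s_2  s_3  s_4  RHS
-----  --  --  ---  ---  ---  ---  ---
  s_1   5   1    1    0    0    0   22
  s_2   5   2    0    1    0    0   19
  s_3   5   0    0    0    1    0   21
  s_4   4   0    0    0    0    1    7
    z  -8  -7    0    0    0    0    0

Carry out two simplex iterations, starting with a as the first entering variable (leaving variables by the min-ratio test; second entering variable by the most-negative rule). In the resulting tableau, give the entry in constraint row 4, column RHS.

7/4

Ratio test on column a — row 1: 22/5 = 22/5; row 2: 19/5 = 19/5; row 3: 21/5 = 21/5; row 4: 7/4 = 7/4. Minimum is 7/4 at row 4 (s_4 leaves); pivot element 4.
Divide row 4 by 4; eliminate column a from the other rows.
Second iteration: most negative z-row entry is -7 in column b, so b enters.
Ratio test on column b — row 1: (53/4)/1 = 53/4; row 2: (41/4)/2 = 41/8; row 3: entry 0 ≤ 0; row 4: entry 0 ≤ 0. Minimum is 41/8 at row 2 (s_2 leaves); pivot element 2.
Divide row 2 by 2; eliminate column b from the other rows.
After both pivots, the entry at constraint row 4, column RHS is 7/4.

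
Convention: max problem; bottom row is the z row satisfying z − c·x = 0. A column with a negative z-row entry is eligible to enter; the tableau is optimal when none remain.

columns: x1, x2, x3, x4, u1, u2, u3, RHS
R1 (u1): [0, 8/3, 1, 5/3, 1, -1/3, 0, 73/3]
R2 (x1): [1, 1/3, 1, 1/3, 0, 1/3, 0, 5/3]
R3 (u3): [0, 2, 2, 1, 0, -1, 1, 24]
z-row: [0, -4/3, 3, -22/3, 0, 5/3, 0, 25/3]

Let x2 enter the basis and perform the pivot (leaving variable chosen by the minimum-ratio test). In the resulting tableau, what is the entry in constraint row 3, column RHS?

14

Ratio test on column x2 — row 1: (73/3)/(8/3) = 73/8; row 2: (5/3)/(1/3) = 5; row 3: 24/2 = 12. Minimum is 5 at row 2 (x1 leaves); pivot element 1/3.
Divide row 2 by 1/3; eliminate column x2 from the other rows.
Row 3 update in column RHS: 24 − 2·5 = 14.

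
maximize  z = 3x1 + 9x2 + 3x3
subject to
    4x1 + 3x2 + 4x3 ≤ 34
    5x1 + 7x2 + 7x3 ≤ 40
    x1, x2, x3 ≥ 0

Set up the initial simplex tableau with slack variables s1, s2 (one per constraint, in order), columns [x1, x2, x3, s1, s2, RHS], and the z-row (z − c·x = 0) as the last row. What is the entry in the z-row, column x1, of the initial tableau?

-3

The z-row carries the negated objective coefficients: the x1 entry is -3.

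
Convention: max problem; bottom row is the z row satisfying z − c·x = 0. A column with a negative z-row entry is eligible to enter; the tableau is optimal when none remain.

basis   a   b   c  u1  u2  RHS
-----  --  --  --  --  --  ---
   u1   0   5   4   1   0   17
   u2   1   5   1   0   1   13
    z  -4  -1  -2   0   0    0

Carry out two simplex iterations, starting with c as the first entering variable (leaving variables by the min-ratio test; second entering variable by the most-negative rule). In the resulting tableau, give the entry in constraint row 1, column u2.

Ratio test on column c — row 1: 17/4 = 17/4; row 2: 13/1 = 13. Minimum is 17/4 at row 1 (u1 leaves); pivot element 4.
Divide row 1 by 4; eliminate column c from the other rows.
Second iteration: most negative z-row entry is -4 in column a, so a enters.
Ratio test on column a — row 1: entry 0 ≤ 0; row 2: (35/4)/1 = 35/4. Minimum is 35/4 at row 2 (u2 leaves); pivot element 1.
Divide row 2 by 1; eliminate column a from the other rows.
After both pivots, the entry at constraint row 1, column u2 is 0.

0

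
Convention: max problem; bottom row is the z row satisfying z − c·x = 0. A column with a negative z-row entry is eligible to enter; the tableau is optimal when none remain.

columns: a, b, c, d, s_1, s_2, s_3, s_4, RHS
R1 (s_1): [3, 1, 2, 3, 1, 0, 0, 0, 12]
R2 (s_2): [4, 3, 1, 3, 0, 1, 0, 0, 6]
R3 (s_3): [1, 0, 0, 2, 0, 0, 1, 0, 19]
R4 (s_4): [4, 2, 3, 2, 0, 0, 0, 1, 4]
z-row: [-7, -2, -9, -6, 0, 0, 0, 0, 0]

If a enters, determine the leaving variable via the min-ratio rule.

s_4

Column a entries and ratios — s_1: 12/3 = 4; s_2: 6/4 = 3/2; s_3: 19/1 = 19; s_4: 4/4 = 1.
Smallest ratio is 1 in the row of s_4, so s_4 leaves.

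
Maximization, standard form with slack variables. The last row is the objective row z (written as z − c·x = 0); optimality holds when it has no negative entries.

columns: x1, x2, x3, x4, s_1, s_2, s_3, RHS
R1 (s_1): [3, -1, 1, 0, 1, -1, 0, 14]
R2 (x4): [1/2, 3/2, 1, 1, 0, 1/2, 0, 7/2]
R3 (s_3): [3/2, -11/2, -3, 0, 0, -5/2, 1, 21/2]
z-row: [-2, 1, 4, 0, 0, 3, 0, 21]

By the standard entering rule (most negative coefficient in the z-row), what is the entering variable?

x1

Negative z-row entries: x1: -2.
The most negative is -2 in column x1, so x1 enters.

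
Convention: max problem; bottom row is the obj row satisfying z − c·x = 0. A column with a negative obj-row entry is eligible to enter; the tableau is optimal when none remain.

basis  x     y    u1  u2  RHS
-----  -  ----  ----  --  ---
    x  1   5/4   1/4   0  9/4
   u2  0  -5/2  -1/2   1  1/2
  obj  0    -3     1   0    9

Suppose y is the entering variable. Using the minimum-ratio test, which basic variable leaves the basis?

Column y entries and ratios — x: (9/4)/(5/4) = 9/5; u2: -5/2 ≤ 0, skip.
Smallest ratio is 9/5 in the row of x, so x leaves.

x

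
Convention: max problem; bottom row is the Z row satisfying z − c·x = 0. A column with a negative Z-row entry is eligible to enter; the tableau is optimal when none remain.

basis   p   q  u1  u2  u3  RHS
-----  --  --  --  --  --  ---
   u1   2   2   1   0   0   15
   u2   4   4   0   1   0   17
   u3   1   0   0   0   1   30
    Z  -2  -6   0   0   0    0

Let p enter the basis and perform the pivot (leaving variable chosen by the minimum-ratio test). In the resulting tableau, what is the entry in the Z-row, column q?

Ratio test on column p — row 1: 15/2 = 15/2; row 2: 17/4 = 17/4; row 3: 30/1 = 30. Minimum is 17/4 at row 2 (u2 leaves); pivot element 4.
Divide row 2 by 4; eliminate column p from the other rows.
Z-row update in column q: -6 − (-2)·1 = -4.

-4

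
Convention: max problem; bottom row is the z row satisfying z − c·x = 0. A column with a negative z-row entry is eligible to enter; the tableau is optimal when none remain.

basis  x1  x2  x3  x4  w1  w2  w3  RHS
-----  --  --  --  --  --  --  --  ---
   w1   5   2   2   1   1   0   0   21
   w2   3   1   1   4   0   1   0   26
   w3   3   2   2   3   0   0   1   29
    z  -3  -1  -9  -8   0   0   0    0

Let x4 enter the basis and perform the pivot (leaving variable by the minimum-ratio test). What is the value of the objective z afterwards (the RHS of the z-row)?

Ratio test on column x4 — row 1: 21/1 = 21; row 2: 26/4 = 13/2; row 3: 29/3 = 29/3. Minimum is 13/2 at row 2 (w2 leaves); pivot element 4.
Pivot on row 2; the z-row RHS becomes 0 − (-8)·(13/2) = 52.

52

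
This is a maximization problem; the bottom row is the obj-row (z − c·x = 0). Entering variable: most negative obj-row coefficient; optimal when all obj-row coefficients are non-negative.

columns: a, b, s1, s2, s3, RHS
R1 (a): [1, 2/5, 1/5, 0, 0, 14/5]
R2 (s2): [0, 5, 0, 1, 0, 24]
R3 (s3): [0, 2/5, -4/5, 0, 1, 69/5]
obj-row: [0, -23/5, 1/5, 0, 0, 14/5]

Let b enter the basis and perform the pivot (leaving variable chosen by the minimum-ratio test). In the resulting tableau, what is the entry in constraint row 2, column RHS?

24/5

Ratio test on column b — row 1: (14/5)/(2/5) = 7; row 2: 24/5 = 24/5; row 3: (69/5)/(2/5) = 69/2. Minimum is 24/5 at row 2 (s2 leaves); pivot element 5.
Divide row 2 by 5; eliminate column b from the other rows.
In the new row 2, the RHS entry is the old entry divided by the pivot: 24/5 = 24/5.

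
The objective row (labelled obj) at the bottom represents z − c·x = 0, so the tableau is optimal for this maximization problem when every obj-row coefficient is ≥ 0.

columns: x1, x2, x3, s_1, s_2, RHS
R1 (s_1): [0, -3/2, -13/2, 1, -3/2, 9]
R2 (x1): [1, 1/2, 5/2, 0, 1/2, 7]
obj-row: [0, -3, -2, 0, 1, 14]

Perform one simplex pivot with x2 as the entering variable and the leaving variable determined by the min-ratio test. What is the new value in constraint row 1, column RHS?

30

Ratio test on column x2 — row 1: entry -3/2 ≤ 0; row 2: 7/(1/2) = 14. Minimum is 14 at row 2 (x1 leaves); pivot element 1/2.
Divide row 2 by 1/2; eliminate column x2 from the other rows.
Row 1 update in column RHS: 9 − (-3/2)·14 = 30.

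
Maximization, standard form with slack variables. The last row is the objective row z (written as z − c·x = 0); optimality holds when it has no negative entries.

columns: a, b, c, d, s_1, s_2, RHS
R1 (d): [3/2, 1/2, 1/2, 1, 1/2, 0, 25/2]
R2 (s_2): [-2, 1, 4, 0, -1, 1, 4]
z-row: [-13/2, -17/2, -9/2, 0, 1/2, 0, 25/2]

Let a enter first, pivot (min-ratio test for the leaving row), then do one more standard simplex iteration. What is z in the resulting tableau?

Ratio test on column a — row 1: (25/2)/(3/2) = 25/3; row 2: entry -2 ≤ 0. Minimum is 25/3 at row 1 (d leaves); pivot element 3/2.
Pivot on row 1; the z-row RHS becomes 25/2 − (-13/2)·(25/3) = 200/3.
Next entering variable (most negative z-row entry -19/3): b.
Ratio test on column b — row 1: (25/3)/(1/3) = 25; row 2: (62/3)/(5/3) = 62/5. Minimum is 62/5 at row 2 (s_2 leaves); pivot element 5/3.
After the second pivot the z-row RHS is 200/3 − (-19/3)·(62/5) = 726/5.

726/5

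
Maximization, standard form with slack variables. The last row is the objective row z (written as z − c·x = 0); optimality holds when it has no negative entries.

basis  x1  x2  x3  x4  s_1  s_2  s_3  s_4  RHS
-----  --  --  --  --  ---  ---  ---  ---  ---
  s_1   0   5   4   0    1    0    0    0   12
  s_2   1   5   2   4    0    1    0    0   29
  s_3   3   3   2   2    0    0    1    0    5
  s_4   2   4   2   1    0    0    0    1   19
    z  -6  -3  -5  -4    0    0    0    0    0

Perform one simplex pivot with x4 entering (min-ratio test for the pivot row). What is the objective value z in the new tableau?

Ratio test on column x4 — row 1: entry 0 ≤ 0; row 2: 29/4 = 29/4; row 3: 5/2 = 5/2; row 4: 19/1 = 19. Minimum is 5/2 at row 3 (s_3 leaves); pivot element 2.
Pivot on row 3; the z-row RHS becomes 0 − (-4)·(5/2) = 10.

10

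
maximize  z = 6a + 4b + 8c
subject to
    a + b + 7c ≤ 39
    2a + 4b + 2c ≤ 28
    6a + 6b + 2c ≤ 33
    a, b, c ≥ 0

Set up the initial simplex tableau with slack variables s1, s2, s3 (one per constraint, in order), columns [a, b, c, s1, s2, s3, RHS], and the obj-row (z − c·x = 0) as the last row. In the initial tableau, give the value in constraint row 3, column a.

6

Constraint 3 has coefficient 6 on a.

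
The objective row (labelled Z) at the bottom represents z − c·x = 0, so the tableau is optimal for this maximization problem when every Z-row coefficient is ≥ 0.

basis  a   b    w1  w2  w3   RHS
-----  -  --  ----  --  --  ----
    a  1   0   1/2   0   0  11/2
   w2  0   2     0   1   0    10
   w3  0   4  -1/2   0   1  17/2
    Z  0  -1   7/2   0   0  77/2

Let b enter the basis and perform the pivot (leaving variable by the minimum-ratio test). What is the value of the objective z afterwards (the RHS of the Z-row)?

325/8

Ratio test on column b — row 1: entry 0 ≤ 0; row 2: 10/2 = 5; row 3: (17/2)/4 = 17/8. Minimum is 17/8 at row 3 (w3 leaves); pivot element 4.
Pivot on row 3; the Z-row RHS becomes 77/2 − (-1)·(17/8) = 325/8.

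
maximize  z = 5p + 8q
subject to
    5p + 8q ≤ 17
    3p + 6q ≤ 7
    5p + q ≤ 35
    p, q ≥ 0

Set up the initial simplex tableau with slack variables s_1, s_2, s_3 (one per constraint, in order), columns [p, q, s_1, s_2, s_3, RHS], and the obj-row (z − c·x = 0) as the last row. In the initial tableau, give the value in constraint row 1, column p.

Constraint 1 has coefficient 5 on p.

5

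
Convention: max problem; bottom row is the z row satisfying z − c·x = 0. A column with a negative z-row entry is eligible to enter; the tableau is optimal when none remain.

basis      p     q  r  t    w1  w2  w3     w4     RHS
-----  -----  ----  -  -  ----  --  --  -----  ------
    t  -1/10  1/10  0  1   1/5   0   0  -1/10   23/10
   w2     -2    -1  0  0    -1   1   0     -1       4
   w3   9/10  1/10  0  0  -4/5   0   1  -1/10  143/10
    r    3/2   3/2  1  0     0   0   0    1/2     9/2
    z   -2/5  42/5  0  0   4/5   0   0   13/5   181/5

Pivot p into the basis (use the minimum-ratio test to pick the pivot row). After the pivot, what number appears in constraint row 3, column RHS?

Ratio test on column p — row 1: entry -1/10 ≤ 0; row 2: entry -2 ≤ 0; row 3: (143/10)/(9/10) = 143/9; row 4: (9/2)/(3/2) = 3. Minimum is 3 at row 4 (r leaves); pivot element 3/2.
Divide row 4 by 3/2; eliminate column p from the other rows.
Row 3 update in column RHS: 143/10 − (9/10)·3 = 58/5.

58/5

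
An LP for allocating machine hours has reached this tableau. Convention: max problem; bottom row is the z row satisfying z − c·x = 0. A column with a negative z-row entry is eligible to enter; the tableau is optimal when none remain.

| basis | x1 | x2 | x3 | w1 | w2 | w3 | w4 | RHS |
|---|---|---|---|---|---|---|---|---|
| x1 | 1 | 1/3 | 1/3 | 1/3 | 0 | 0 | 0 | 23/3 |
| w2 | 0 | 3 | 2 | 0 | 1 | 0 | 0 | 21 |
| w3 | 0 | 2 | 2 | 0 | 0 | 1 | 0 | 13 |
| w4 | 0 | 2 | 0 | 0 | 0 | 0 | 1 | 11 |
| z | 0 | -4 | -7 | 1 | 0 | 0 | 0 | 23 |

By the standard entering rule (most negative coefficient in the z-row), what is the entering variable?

x3

Negative z-row entries: x2: -4, x3: -7.
The most negative is -7 in column x3, so x3 enters.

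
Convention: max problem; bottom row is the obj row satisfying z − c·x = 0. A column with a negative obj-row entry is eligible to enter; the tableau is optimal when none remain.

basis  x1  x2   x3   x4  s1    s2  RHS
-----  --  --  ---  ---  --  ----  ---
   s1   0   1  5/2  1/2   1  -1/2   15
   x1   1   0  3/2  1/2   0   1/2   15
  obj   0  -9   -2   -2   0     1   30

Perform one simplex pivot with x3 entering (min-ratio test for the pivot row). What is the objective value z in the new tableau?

Ratio test on column x3 — row 1: 15/(5/2) = 6; row 2: 15/(3/2) = 10. Minimum is 6 at row 1 (s1 leaves); pivot element 5/2.
Pivot on row 1; the obj-row RHS becomes 30 − (-2)·6 = 42.

42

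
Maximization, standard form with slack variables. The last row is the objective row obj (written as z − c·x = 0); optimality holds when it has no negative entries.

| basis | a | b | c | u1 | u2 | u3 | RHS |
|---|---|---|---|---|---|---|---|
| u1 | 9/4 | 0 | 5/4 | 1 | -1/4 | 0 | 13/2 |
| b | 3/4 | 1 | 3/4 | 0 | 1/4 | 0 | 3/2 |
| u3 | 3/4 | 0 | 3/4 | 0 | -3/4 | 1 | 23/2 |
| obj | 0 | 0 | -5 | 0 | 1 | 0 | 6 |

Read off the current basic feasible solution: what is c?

c is not in the basis, so in the current basic feasible solution c = 0.

0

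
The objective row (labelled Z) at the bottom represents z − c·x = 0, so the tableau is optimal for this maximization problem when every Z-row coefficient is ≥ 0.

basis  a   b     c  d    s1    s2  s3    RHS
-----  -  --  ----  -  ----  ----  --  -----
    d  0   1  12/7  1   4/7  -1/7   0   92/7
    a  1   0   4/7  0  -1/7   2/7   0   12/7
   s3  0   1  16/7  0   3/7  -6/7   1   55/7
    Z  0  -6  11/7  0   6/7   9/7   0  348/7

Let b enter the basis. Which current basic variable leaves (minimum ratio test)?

Column b entries and ratios — d: (92/7)/1 = 92/7; a: 0 ≤ 0, skip; s3: (55/7)/1 = 55/7.
Smallest ratio is 55/7 in the row of s3, so s3 leaves.

s3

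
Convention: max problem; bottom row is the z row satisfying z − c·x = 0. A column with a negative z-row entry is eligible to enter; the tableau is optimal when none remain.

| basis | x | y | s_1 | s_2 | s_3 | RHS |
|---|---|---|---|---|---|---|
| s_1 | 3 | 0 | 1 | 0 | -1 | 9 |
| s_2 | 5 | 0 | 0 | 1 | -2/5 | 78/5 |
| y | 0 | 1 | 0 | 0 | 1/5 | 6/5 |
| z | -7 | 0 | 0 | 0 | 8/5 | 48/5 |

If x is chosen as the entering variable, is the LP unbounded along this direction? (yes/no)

no

Column x has positive entries in row(s) 1, 2, so the ratio test bounds it — not unbounded.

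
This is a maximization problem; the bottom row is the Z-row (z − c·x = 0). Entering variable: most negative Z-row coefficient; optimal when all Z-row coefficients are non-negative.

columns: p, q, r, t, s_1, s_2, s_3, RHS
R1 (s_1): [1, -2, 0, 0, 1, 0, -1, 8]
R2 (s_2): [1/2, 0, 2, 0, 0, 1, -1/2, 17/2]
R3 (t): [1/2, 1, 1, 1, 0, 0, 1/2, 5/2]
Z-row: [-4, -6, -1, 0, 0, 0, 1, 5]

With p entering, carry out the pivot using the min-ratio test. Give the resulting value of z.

25

Ratio test on column p — row 1: 8/1 = 8; row 2: (17/2)/(1/2) = 17; row 3: (5/2)/(1/2) = 5. Minimum is 5 at row 3 (t leaves); pivot element 1/2.
Pivot on row 3; the Z-row RHS becomes 5 − (-4)·5 = 25.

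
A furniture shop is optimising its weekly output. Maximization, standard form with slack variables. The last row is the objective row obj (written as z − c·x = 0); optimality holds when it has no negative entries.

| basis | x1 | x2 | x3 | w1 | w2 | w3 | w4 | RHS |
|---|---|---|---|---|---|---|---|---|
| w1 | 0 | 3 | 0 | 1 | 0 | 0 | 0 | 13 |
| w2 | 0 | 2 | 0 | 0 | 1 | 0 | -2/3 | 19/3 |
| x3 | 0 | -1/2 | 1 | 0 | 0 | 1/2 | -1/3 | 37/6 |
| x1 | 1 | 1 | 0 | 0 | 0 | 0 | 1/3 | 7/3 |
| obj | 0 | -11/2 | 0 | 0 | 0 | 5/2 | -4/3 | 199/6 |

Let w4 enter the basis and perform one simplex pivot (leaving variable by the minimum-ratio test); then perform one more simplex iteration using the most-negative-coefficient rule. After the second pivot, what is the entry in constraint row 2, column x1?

-2

Ratio test on column w4 — row 1: entry 0 ≤ 0; row 2: entry -2/3 ≤ 0; row 3: entry -1/3 ≤ 0; row 4: (7/3)/(1/3) = 7. Minimum is 7 at row 4 (x1 leaves); pivot element 1/3.
Divide row 4 by 1/3; eliminate column w4 from the other rows.
Second iteration: most negative obj-row entry is -3/2 in column x2, so x2 enters.
Ratio test on column x2 — row 1: 13/3 = 13/3; row 2: 11/4 = 11/4; row 3: (17/2)/(1/2) = 17; row 4: 7/3 = 7/3. Minimum is 7/3 at row 4 (w4 leaves); pivot element 3.
Divide row 4 by 3; eliminate column x2 from the other rows.
After both pivots, the entry at constraint row 2, column x1 is -2.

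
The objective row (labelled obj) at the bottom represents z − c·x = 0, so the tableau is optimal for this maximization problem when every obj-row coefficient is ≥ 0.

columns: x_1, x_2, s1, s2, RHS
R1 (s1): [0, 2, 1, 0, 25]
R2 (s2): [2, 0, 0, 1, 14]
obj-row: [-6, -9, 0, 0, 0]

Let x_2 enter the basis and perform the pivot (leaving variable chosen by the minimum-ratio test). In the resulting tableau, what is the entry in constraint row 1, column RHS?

Ratio test on column x_2 — row 1: 25/2 = 25/2; row 2: entry 0 ≤ 0. Minimum is 25/2 at row 1 (s1 leaves); pivot element 2.
Divide row 1 by 2; eliminate column x_2 from the other rows.
In the new row 1, the RHS entry is the old entry divided by the pivot: 25/2 = 25/2.

25/2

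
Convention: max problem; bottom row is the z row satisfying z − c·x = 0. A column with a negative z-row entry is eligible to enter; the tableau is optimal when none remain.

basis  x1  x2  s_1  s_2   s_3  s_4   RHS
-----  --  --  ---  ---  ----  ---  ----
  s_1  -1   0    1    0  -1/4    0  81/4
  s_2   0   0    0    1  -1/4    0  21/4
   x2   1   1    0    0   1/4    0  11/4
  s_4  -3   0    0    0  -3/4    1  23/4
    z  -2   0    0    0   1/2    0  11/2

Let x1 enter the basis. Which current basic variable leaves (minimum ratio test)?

x2

Column x1 entries and ratios — s_1: -1 ≤ 0, skip; s_2: 0 ≤ 0, skip; x2: (11/4)/1 = 11/4; s_4: -3 ≤ 0, skip.
Smallest ratio is 11/4 in the row of x2, so x2 leaves.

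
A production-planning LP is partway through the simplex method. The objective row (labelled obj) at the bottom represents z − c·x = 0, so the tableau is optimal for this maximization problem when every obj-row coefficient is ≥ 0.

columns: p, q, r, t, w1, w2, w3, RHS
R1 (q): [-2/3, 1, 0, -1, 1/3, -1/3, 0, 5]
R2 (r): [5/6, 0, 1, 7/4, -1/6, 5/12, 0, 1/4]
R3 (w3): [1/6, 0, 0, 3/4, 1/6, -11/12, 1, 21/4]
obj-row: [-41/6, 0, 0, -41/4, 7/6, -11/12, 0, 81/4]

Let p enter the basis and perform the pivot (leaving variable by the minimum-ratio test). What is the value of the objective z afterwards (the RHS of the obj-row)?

Ratio test on column p — row 1: entry -2/3 ≤ 0; row 2: (1/4)/(5/6) = 3/10; row 3: (21/4)/(1/6) = 63/2. Minimum is 3/10 at row 2 (r leaves); pivot element 5/6.
Pivot on row 2; the obj-row RHS becomes 81/4 − (-41/6)·(3/10) = 223/10.

223/10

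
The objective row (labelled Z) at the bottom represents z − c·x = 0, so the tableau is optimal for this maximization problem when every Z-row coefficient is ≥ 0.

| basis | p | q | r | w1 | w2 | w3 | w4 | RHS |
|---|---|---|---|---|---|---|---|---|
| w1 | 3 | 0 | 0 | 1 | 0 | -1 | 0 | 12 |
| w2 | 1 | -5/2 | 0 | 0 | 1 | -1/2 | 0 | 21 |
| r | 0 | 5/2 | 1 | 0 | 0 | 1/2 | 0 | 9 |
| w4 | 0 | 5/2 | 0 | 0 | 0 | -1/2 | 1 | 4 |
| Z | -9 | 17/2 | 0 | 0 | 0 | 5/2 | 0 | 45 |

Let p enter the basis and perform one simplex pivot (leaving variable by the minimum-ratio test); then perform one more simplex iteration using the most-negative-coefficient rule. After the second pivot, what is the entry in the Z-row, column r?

Ratio test on column p — row 1: 12/3 = 4; row 2: 21/1 = 21; row 3: entry 0 ≤ 0; row 4: entry 0 ≤ 0. Minimum is 4 at row 1 (w1 leaves); pivot element 3.
Divide row 1 by 3; eliminate column p from the other rows.
Second iteration: most negative Z-row entry is -1/2 in column w3, so w3 enters.
Ratio test on column w3 — row 1: entry -1/3 ≤ 0; row 2: entry -1/6 ≤ 0; row 3: 9/(1/2) = 18; row 4: entry -1/2 ≤ 0. Minimum is 18 at row 3 (r leaves); pivot element 1/2.
Divide row 3 by 1/2; eliminate column w3 from the other rows.
After both pivots, the entry at the Z-row, column r is 1.

1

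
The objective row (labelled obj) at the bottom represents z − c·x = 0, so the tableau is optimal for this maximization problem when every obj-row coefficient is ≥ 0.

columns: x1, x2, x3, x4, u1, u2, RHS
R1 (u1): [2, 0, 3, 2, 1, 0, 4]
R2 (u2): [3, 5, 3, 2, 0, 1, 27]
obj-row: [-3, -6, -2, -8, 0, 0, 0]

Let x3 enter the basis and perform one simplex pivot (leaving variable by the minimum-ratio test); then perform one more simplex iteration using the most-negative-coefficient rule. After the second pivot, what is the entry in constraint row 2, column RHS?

Ratio test on column x3 — row 1: 4/3 = 4/3; row 2: 27/3 = 9. Minimum is 4/3 at row 1 (u1 leaves); pivot element 3.
Divide row 1 by 3; eliminate column x3 from the other rows.
Second iteration: most negative obj-row entry is -20/3 in column x4, so x4 enters.
Ratio test on column x4 — row 1: (4/3)/(2/3) = 2; row 2: entry 0 ≤ 0. Minimum is 2 at row 1 (x3 leaves); pivot element 2/3.
Divide row 1 by 2/3; eliminate column x4 from the other rows.
After both pivots, the entry at constraint row 2, column RHS is 23.

23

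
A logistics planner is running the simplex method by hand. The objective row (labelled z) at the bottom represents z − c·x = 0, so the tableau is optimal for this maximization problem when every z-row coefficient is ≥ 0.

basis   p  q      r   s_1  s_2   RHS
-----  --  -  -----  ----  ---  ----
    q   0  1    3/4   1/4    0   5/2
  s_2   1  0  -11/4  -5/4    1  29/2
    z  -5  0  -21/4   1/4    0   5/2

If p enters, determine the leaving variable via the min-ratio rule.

Column p entries and ratios — q: 0 ≤ 0, skip; s_2: (29/2)/1 = 29/2.
Smallest ratio is 29/2 in the row of s_2, so s_2 leaves.

s_2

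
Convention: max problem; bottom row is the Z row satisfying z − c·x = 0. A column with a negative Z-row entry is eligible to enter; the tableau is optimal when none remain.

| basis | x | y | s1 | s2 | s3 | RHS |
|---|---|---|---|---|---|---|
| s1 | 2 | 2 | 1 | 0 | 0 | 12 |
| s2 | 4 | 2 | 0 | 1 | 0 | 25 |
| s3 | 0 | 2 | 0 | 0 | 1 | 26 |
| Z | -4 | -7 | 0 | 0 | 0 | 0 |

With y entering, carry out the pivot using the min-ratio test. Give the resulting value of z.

42

Ratio test on column y — row 1: 12/2 = 6; row 2: 25/2 = 25/2; row 3: 26/2 = 13. Minimum is 6 at row 1 (s1 leaves); pivot element 2.
Pivot on row 1; the Z-row RHS becomes 0 − (-7)·6 = 42.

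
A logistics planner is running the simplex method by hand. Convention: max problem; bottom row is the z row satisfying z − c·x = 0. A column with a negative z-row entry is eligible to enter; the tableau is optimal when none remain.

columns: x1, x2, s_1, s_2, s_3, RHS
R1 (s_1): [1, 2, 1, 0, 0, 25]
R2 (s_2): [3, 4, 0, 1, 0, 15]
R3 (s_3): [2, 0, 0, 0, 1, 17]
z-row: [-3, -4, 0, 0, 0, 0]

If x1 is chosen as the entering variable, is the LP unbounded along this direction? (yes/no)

Column x1 has positive entries in row(s) 1, 2, 3, so the ratio test bounds it — not unbounded.

no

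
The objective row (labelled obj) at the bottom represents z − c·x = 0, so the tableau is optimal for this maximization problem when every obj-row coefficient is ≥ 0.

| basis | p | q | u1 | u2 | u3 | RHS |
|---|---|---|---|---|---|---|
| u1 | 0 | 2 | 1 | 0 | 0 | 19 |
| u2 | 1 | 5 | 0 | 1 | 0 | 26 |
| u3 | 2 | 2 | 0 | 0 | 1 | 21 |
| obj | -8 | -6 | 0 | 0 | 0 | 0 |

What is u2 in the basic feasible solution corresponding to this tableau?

26

u2 is basic (row 2); its value is the RHS of that row, 26.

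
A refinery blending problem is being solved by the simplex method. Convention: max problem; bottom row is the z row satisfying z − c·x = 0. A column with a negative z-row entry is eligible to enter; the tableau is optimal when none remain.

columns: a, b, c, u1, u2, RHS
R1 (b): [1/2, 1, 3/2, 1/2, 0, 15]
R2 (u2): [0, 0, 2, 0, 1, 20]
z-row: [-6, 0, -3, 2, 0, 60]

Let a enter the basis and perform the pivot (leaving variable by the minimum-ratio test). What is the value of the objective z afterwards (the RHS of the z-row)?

240

Ratio test on column a — row 1: 15/(1/2) = 30; row 2: entry 0 ≤ 0. Minimum is 30 at row 1 (b leaves); pivot element 1/2.
Pivot on row 1; the z-row RHS becomes 60 − (-6)·30 = 240.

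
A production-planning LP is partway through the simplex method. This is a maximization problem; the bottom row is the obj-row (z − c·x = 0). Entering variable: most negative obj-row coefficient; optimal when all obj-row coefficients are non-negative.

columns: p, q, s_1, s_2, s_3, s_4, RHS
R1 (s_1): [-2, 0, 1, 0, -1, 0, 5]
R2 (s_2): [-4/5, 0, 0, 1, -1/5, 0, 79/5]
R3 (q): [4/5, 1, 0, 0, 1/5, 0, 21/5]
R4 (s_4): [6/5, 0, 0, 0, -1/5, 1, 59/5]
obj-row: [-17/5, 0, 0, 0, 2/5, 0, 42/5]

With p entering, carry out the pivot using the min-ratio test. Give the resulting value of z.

105/4

Ratio test on column p — row 1: entry -2 ≤ 0; row 2: entry -4/5 ≤ 0; row 3: (21/5)/(4/5) = 21/4; row 4: (59/5)/(6/5) = 59/6. Minimum is 21/4 at row 3 (q leaves); pivot element 4/5.
Pivot on row 3; the obj-row RHS becomes 42/5 − (-17/5)·(21/4) = 105/4.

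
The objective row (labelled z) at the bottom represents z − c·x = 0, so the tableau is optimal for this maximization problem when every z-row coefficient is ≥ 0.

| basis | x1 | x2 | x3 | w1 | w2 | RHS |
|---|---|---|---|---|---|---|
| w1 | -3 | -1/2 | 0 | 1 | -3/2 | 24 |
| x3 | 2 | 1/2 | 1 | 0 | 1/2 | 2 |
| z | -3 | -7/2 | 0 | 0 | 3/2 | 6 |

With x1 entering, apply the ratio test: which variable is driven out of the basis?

x3

Column x1 entries and ratios — w1: -3 ≤ 0, skip; x3: 2/2 = 1.
Smallest ratio is 1 in the row of x3, so x3 leaves.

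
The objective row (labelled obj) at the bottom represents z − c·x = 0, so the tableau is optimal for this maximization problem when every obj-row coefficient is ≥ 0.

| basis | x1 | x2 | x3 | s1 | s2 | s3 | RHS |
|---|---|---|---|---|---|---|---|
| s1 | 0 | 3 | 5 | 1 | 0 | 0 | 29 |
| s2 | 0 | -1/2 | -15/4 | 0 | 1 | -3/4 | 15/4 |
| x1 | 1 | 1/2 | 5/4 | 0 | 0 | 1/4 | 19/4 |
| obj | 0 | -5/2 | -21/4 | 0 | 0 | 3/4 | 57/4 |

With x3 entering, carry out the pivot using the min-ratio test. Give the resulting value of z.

171/5

Ratio test on column x3 — row 1: 29/5 = 29/5; row 2: entry -15/4 ≤ 0; row 3: (19/4)/(5/4) = 19/5. Minimum is 19/5 at row 3 (x1 leaves); pivot element 5/4.
Pivot on row 3; the obj-row RHS becomes 57/4 − (-21/4)·(19/5) = 171/5.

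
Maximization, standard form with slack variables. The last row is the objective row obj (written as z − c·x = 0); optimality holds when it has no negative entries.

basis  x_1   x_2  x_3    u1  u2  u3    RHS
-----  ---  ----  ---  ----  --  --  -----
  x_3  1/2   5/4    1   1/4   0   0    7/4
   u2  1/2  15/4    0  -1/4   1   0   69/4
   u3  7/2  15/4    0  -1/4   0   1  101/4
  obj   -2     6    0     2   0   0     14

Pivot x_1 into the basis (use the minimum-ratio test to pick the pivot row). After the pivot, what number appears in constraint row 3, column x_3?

-7

Ratio test on column x_1 — row 1: (7/4)/(1/2) = 7/2; row 2: (69/4)/(1/2) = 69/2; row 3: (101/4)/(7/2) = 101/14. Minimum is 7/2 at row 1 (x_3 leaves); pivot element 1/2.
Divide row 1 by 1/2; eliminate column x_1 from the other rows.
Row 3 update in column x_3: 0 − (7/2)·2 = -7.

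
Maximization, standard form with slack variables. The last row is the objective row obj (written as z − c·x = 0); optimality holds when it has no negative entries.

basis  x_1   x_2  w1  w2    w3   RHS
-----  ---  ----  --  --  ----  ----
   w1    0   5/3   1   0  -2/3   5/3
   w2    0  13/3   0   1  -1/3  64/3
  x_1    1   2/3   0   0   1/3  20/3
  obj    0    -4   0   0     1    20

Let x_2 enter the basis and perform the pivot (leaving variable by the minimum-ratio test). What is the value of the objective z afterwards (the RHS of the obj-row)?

24

Ratio test on column x_2 — row 1: (5/3)/(5/3) = 1; row 2: (64/3)/(13/3) = 64/13; row 3: (20/3)/(2/3) = 10. Minimum is 1 at row 1 (w1 leaves); pivot element 5/3.
Pivot on row 1; the obj-row RHS becomes 20 − (-4)·1 = 24.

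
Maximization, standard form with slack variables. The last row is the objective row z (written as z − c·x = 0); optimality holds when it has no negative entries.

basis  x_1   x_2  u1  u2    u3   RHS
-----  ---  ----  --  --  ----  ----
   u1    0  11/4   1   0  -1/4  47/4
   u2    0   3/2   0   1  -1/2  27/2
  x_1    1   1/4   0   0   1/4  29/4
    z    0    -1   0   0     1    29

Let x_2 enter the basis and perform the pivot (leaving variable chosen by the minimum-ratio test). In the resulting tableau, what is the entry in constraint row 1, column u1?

Ratio test on column x_2 — row 1: (47/4)/(11/4) = 47/11; row 2: (27/2)/(3/2) = 9; row 3: (29/4)/(1/4) = 29. Minimum is 47/11 at row 1 (u1 leaves); pivot element 11/4.
Divide row 1 by 11/4; eliminate column x_2 from the other rows.
In the new row 1, the u1 entry is the old entry divided by the pivot: 1/(11/4) = 4/11.

4/11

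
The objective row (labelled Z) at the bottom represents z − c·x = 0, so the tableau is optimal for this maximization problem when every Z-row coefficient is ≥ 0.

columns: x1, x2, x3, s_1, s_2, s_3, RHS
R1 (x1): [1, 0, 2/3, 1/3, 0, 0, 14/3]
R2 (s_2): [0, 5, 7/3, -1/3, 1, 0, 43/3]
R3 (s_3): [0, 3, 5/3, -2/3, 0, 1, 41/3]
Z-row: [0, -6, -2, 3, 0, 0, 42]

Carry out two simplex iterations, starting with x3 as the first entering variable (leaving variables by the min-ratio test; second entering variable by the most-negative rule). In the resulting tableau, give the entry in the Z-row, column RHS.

296/5

Ratio test on column x3 — row 1: (14/3)/(2/3) = 7; row 2: (43/3)/(7/3) = 43/7; row 3: (41/3)/(5/3) = 41/5. Minimum is 43/7 at row 2 (s_2 leaves); pivot element 7/3.
Divide row 2 by 7/3; eliminate column x3 from the other rows.
Second iteration: most negative Z-row entry is -12/7 in column x2, so x2 enters.
Ratio test on column x2 — row 1: entry -10/7 ≤ 0; row 2: (43/7)/(15/7) = 43/15; row 3: entry -4/7 ≤ 0. Minimum is 43/15 at row 2 (x3 leaves); pivot element 15/7.
Divide row 2 by 15/7; eliminate column x2 from the other rows.
After both pivots, the entry at the Z-row, column RHS is 296/5.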